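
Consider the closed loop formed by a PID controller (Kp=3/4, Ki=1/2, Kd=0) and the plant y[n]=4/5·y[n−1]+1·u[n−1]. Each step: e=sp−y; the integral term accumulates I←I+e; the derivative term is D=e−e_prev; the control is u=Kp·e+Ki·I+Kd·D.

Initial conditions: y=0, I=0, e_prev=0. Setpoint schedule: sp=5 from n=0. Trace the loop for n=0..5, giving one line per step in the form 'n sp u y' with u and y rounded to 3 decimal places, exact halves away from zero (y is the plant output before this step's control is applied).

(exact arithmetic carried between steps; '≈' marks a value shown rounded to 6 d.p. or computed from one; I and e_prev carry over from the previous line; the table rounds u and y to 3 d.p., halves away from zero)
n=0: y=0, sp=5, e=sp−y=5; I=5, D=e−e_prev=5; u=3/4·5+1/2·5+0·5=6.25; next y=4/5·0+1·6.25=6.25
n=1: y=6.25, sp=5, e=sp−y=-1.25; I=3.75, D=e−e_prev=-6.25; u=3/4·(-1.25)+1/2·3.75+0·(-6.25)=0.9375; next y=4/5·6.25+1·0.9375=5.9375
n=2: y=5.9375, sp=5, e=sp−y=-0.9375; I=2.8125, D=e−e_prev=0.3125; u=3/4·(-0.9375)+1/2·2.8125+0·0.3125=0.703125; next y=4/5·5.9375+1·0.703125=5.453125
n=3: y=5.453125, sp=5, e=sp−y=-0.453125; I=2.359375, D=e−e_prev=0.484375; u=3/4·(-0.453125)+1/2·2.359375+0·0.484375≈0.839844; next y=4/5·5.453125+1·0.839844≈5.202344
n=4: y≈5.202344, sp=5, e=sp−y≈-0.202344; I≈2.157031, D=e−e_prev≈0.250781; u=3/4·(-0.202344)+1/2·2.157031+0·0.250781≈0.926758; next y=4/5·5.202344+1·0.926758≈5.088633
n=5: y≈5.088633, sp=5, e=sp−y≈-0.088633; I≈2.068398, D=e−e_prev≈0.113711; u=3/4·(-0.088633)+1/2·2.068398+0·0.113711≈0.967725; next y=4/5·5.088633+1·0.967725≈5.038631

0 5 6.250 0.000
1 5 0.938 6.250
2 5 0.703 5.938
3 5 0.840 5.453
4 5 0.927 5.202
5 5 0.968 5.089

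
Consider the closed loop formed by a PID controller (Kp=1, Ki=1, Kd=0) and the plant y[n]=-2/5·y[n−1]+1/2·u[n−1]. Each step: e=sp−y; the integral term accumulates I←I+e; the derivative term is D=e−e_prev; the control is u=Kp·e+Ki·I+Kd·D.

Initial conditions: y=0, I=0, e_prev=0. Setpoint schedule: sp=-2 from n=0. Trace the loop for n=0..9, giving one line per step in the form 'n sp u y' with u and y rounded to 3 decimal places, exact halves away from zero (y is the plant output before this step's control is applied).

0 -2 -4.000 0.000
1 -2 -2.000 -2.000
2 -2 -5.600 -0.200
3 -2 -2.360 -2.720
4 -2 -6.896 -0.092
5 -2 -2.166 -3.411
6 -2 -8.140 0.282
7 -2 -1.493 -4.183
8 -2 -9.529 0.927
9 -2 -0.332 -5.135

(exact arithmetic carried between steps; '≈' marks a value shown rounded to 6 d.p. or computed from one; I and e_prev carry over from the previous line; the table rounds u and y to 3 d.p., halves away from zero)
n=0: y=0, sp=-2, e=sp−y=-2; I=-2, D=e−e_prev=-2; u=1·(-2)+1·(-2)+0·(-2)=-4; next y=-2/5·0+1/2·(-4)=-2
n=1: y=-2, sp=-2, e=sp−y=0; I=-2, D=e−e_prev=2; u=1·0+1·(-2)+0·2=-2; next y=-2/5·(-2)+1/2·(-2)=-0.2
n=2: y=-0.2, sp=-2, e=sp−y=-1.8; I=-3.8, D=e−e_prev=-1.8; u=1·(-1.8)+1·(-3.8)+0·(-1.8)=-5.6; next y=-2/5·(-0.2)+1/2·(-5.6)=-2.72
n=3: y=-2.72, sp=-2, e=sp−y=0.72; I=-3.08, D=e−e_prev=2.52; u=1·0.72+1·(-3.08)+0·2.52=-2.36; next y=-2/5·(-2.72)+1/2·(-2.36)=-0.092
n=4: y=-0.092, sp=-2, e=sp−y=-1.908; I=-4.988, D=e−e_prev=-2.628; u=1·(-1.908)+1·(-4.988)+0·(-2.628)=-6.896; next y=-2/5·(-0.092)+1/2·(-6.896)=-3.4112
n=5: y=-3.4112, sp=-2, e=sp−y=1.4112; I=-3.5768, D=e−e_prev=3.3192; u=1·1.4112+1·(-3.5768)+0·3.3192=-2.1656; next y=-2/5·(-3.4112)+1/2·(-2.1656)=0.28168
n=6: y=0.28168, sp=-2, e=sp−y=-2.28168; I=-5.85848, D=e−e_prev=-3.69288; u=1·(-2.28168)+1·(-5.85848)+0·(-3.69288)=-8.14016; next y=-2/5·0.28168+1/2·(-8.14016)=-4.182752
n=7: y=-4.182752, sp=-2, e=sp−y=2.182752; I=-3.675728, D=e−e_prev=4.464432; u=1·2.182752+1·(-3.675728)+0·4.464432=-1.492976; next y=-2/5·(-4.182752)+1/2·(-1.492976)≈0.926613
n=8: y≈0.926613, sp=-2, e=sp−y≈-2.926613; I≈-6.602341, D=e−e_prev≈-5.109365; u=1·(-2.926613)+1·(-6.602341)+0·(-5.109365)≈-9.528954; next y=-2/5·0.926613+1/2·(-9.528954)≈-5.135122
n=9: y≈-5.135122, sp=-2, e=sp−y≈3.135122; I≈-3.467219, D=e−e_prev≈6.061735; u=1·3.135122+1·(-3.467219)+0·6.061735≈-0.332097; next y=-2/5·(-5.135122)+1/2·(-0.332097)≈1.888000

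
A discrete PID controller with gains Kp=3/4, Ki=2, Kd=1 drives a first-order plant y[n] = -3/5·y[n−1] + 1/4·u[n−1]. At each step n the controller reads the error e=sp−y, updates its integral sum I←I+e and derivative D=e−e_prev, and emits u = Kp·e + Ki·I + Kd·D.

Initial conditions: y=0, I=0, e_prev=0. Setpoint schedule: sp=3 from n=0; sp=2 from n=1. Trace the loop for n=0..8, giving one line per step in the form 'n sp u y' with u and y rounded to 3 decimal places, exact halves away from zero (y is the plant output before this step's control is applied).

(exact arithmetic carried between steps; '≈' marks a value shown rounded to 6 d.p. or computed from one; I and e_prev carry over from the previous line; the table rounds u and y to 3 d.p., halves away from zero)
n=0: y=0, sp=3, e=sp−y=3; I=3, D=e−e_prev=3; u=3/4·3+2·3+1·3=11.25; next y=-3/5·0+1/4·11.25=2.8125
n=1: y=2.8125, sp=2, e=sp−y=-0.8125; I=2.1875, D=e−e_prev=-3.8125; u=3/4·(-0.8125)+2·2.1875+1·(-3.8125)=-0.046875; next y=-3/5·2.8125+1/4·(-0.046875)≈-1.699219
n=2: y≈-1.699219, sp=2, e=sp−y≈3.699219; I≈5.886719, D=e−e_prev≈4.511719; u=3/4·3.699219+2·5.886719+1·4.511719≈19.059570; next y=-3/5·(-1.699219)+1/4·19.059570≈5.784424
n=3: y≈5.784424, sp=2, e=sp−y≈-3.784424; I≈2.102295, D=e−e_prev≈-7.483643; u=3/4·(-3.784424)+2·2.102295+1·(-7.483643)≈-6.117371; next y=-3/5·5.784424+1/4·(-6.117371)≈-4.999997
n=4: y≈-4.999997, sp=2, e=sp−y≈6.999997; I≈9.102292, D=e−e_prev≈10.784421; u=3/4·6.999997+2·9.102292+1·10.784421≈34.239002; next y=-3/5·(-4.999997)+1/4·34.239002≈11.559749
n=5: y≈11.559749, sp=2, e=sp−y≈-9.559749; I≈-0.457457, D=e−e_prev≈-16.559746; u=3/4·(-9.559749)+2·(-0.457457)+1·(-16.559746)≈-24.644471; next y=-3/5·11.559749+1/4·(-24.644471)≈-13.096967
n=6: y≈-13.096967, sp=2, e=sp−y≈15.096967; I≈14.639510, D=e−e_prev≈24.656716; u=3/4·15.096967+2·14.639510+1·24.656716≈65.258461; next y=-3/5·(-13.096967)+1/4·65.258461≈24.172795
n=7: y≈24.172795, sp=2, e=sp−y≈-22.172795; I≈-7.533285, D=e−e_prev≈-37.269762; u=3/4·(-22.172795)+2·(-7.533285)+1·(-37.269762)≈-68.965930; next y=-3/5·24.172795+1/4·(-68.965930)≈-31.745160
n=8: y≈-31.745160, sp=2, e=sp−y≈33.745160; I≈26.211874, D=e−e_prev≈55.917955; u=3/4·33.745160+2·26.211874+1·55.917955≈133.650574; next y=-3/5·(-31.745160)+1/4·133.650574≈52.459739

0 3 11.250 0.000
1 2 -0.047 2.813
2 2 19.060 -1.699
3 2 -6.117 5.784
4 2 34.239 -5.000
5 2 -24.644 11.560
6 2 65.258 -13.097
7 2 -68.966 24.173
8 2 133.651 -31.745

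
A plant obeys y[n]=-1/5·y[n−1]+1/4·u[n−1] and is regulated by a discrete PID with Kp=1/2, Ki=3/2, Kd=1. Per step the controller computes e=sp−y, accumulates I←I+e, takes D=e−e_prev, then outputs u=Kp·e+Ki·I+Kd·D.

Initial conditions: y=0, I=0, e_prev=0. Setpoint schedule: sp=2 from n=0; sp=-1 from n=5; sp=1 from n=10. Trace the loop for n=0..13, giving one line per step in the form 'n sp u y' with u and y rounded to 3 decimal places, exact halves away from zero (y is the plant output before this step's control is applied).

0 2 6.000 0.000
1 2 2.500 1.500
2 2 8.275 0.325
3 2 4.576 2.004
4 2 10.031 0.743
5 -1 -3.192 2.359
6 -1 7.272 -1.270
7 -1 -5.977 2.072
8 -1 4.698 -1.909
9 -1 -8.314 1.556
10 1 9.155 -2.390
11 1 -7.176 2.767
12 1 10.672 -2.347
13 1 -5.875 3.138

(exact arithmetic carried between steps; '≈' marks a value shown rounded to 6 d.p. or computed from one; I and e_prev carry over from the previous line; the table rounds u and y to 3 d.p., halves away from zero)
n=0: y=0, sp=2, e=sp−y=2; I=2, D=e−e_prev=2; u=1/2·2+3/2·2+1·2=6; next y=-1/5·0+1/4·6=1.5
n=1: y=1.5, sp=2, e=sp−y=0.5; I=2.5, D=e−e_prev=-1.5; u=1/2·0.5+3/2·2.5+1·(-1.5)=2.5; next y=-1/5·1.5+1/4·2.5=0.325
n=2: y=0.325, sp=2, e=sp−y=1.675; I=4.175, D=e−e_prev=1.175; u=1/2·1.675+3/2·4.175+1·1.175=8.275; next y=-1/5·0.325+1/4·8.275=2.00375
n=3: y=2.00375, sp=2, e=sp−y=-0.00375; I=4.17125, D=e−e_prev=-1.67875; u=1/2·(-0.00375)+3/2·4.17125+1·(-1.67875)=4.57625; next y=-1/5·2.00375+1/4·4.57625≈0.743313
n=4: y≈0.743313, sp=2, e=sp−y≈1.256688; I≈5.427938, D=e−e_prev≈1.260438; u=1/2·1.256688+3/2·5.427938+1·1.260438≈10.030688; next y=-1/5·0.743313+1/4·10.030688≈2.359009
n=5: y≈2.359009, sp=-1, e=sp−y≈-3.359009; I≈2.068928, D=e−e_prev≈-4.615697; u=1/2·(-3.359009)+3/2·2.068928+1·(-4.615697)≈-3.191809; next y=-1/5·2.359009+1/4·(-3.191809)≈-1.269754
n=6: y≈-1.269754, sp=-1, e=sp−y≈0.269754; I≈2.338682, D=e−e_prev≈3.628764; u=1/2·0.269754+3/2·2.338682+1·3.628764≈7.271664; next y=-1/5·(-1.269754)+1/4·7.271664≈2.071867
n=7: y≈2.071867, sp=-1, e=sp−y≈-3.071867; I≈-0.733185, D=e−e_prev≈-3.341621; u=1/2·(-3.071867)+3/2·(-0.733185)+1·(-3.341621)≈-5.977331; next y=-1/5·2.071867+1/4·(-5.977331)≈-1.908706
n=8: y≈-1.908706, sp=-1, e=sp−y≈0.908706; I≈0.175522, D=e−e_prev≈3.980573; u=1/2·0.908706+3/2·0.175522+1·3.980573≈4.698209; next y=-1/5·(-1.908706)+1/4·4.698209≈1.556293
n=9: y≈1.556293, sp=-1, e=sp−y≈-2.556293; I≈-2.380772, D=e−e_prev≈-3.465000; u=1/2·(-2.556293)+3/2·(-2.380772)+1·(-3.465000)≈-8.314304; next y=-1/5·1.556293+1/4·(-8.314304)≈-2.389835
n=10: y≈-2.389835, sp=1, e=sp−y≈3.389835; I≈1.009063, D=e−e_prev≈5.946128; u=1/2·3.389835+3/2·1.009063+1·5.946128≈9.154640; next y=-1/5·(-2.389835)+1/4·9.154640≈2.766627
n=11: y≈2.766627, sp=1, e=sp−y≈-1.766627; I≈-0.757564, D=e−e_prev≈-5.156462; u=1/2·(-1.766627)+3/2·(-0.757564)+1·(-5.156462)≈-7.176121; next y=-1/5·2.766627+1/4·(-7.176121)≈-2.347356
n=12: y≈-2.347356, sp=1, e=sp−y≈3.347356; I≈2.589792, D=e−e_prev≈5.113983; u=1/2·3.347356+3/2·2.589792+1·5.113983≈10.672348; next y=-1/5·(-2.347356)+1/4·10.672348≈3.137558
n=13: y≈3.137558, sp=1, e=sp−y≈-2.137558; I≈0.452234, D=e−e_prev≈-5.484914; u=1/2·(-2.137558)+3/2·0.452234+1·(-5.484914)≈-5.875342; next y=-1/5·3.137558+1/4·(-5.875342)≈-2.096347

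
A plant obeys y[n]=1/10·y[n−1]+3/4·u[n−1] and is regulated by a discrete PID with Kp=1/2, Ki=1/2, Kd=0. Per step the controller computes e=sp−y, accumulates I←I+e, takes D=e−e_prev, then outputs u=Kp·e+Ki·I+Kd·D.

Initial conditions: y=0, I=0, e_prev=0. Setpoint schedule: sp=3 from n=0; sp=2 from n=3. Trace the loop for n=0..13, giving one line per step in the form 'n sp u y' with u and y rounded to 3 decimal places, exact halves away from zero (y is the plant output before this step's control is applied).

(exact arithmetic carried between steps; '≈' marks a value shown rounded to 6 d.p. or computed from one; I and e_prev carry over from the previous line; the table rounds u and y to 3 d.p., halves away from zero)
n=0: y=0, sp=3, e=sp−y=3; I=3, D=e−e_prev=3; u=1/2·3+1/2·3+0·3=3; next y=1/10·0+3/4·3=2.25
n=1: y=2.25, sp=3, e=sp−y=0.75; I=3.75, D=e−e_prev=-2.25; u=1/2·0.75+1/2·3.75+0·(-2.25)=2.25; next y=1/10·2.25+3/4·2.25=1.9125
n=2: y=1.9125, sp=3, e=sp−y=1.0875; I=4.8375, D=e−e_prev=0.3375; u=1/2·1.0875+1/2·4.8375+0·0.3375=2.9625; next y=1/10·1.9125+3/4·2.9625=2.413125
n=3: y=2.413125, sp=2, e=sp−y=-0.413125; I=4.424375, D=e−e_prev=-1.500625; u=1/2·(-0.413125)+1/2·4.424375+0·(-1.500625)=2.005625; next y=1/10·2.413125+3/4·2.005625≈1.745531
n=4: y≈1.745531, sp=2, e=sp−y≈0.254469; I≈4.678844, D=e−e_prev≈0.667594; u=1/2·0.254469+1/2·4.678844+0·0.667594≈2.466656; next y=1/10·1.745531+3/4·2.466656≈2.024545
n=5: y≈2.024545, sp=2, e=sp−y≈-0.024545; I≈4.654298, D=e−e_prev≈-0.279014; u=1/2·(-0.024545)+1/2·4.654298+0·(-0.279014)≈2.314877; next y=1/10·2.024545+3/4·2.314877≈1.938612
n=6: y≈1.938612, sp=2, e=sp−y≈0.061388; I≈4.715686, D=e−e_prev≈0.085933; u=1/2·0.061388+1/2·4.715686+0·0.085933≈2.388537; next y=1/10·1.938612+3/4·2.388537≈1.985264
n=7: y≈1.985264, sp=2, e=sp−y≈0.014736; I≈4.730422, D=e−e_prev≈-0.046652; u=1/2·0.014736+1/2·4.730422+0·(-0.046652)≈2.372579; next y=1/10·1.985264+3/4·2.372579≈1.977961
n=8: y≈1.977961, sp=2, e=sp−y≈0.022039; I≈4.752462, D=e−e_prev≈0.007303; u=1/2·0.022039+1/2·4.752462+0·0.007303≈2.387250; next y=1/10·1.977961+3/4·2.387250≈1.988234
n=9: y≈1.988234, sp=2, e=sp−y≈0.011766; I≈4.764228, D=e−e_prev≈-0.010273; u=1/2·0.011766+1/2·4.764228+0·(-0.010273)≈2.387997; next y=1/10·1.988234+3/4·2.387997≈1.989821
n=10: y≈1.989821, sp=2, e=sp−y≈0.010179; I≈4.774407, D=e−e_prev≈-0.001587; u=1/2·0.010179+1/2·4.774407+0·(-0.001587)≈2.392293; next y=1/10·1.989821+3/4·2.392293≈1.993202
n=11: y≈1.993202, sp=2, e=sp−y≈0.006798; I≈4.781205, D=e−e_prev≈-0.003381; u=1/2·0.006798+1/2·4.781205+0·(-0.003381)≈2.394002; next y=1/10·1.993202+3/4·2.394002≈1.994821
n=12: y≈1.994821, sp=2, e=sp−y≈0.005179; I≈4.786384, D=e−e_prev≈-0.001620; u=1/2·0.005179+1/2·4.786384+0·(-0.001620)≈2.395781; next y=1/10·1.994821+3/4·2.395781≈1.996318
n=13: y≈1.996318, sp=2, e=sp−y≈0.003682; I≈4.790066, D=e−e_prev≈-0.001497; u=1/2·0.003682+1/2·4.790066+0·(-0.001497)≈2.396874; next y=1/10·1.996318+3/4·2.396874≈1.997287

0 3 3.000 0.000
1 3 2.250 2.250
2 3 2.963 1.913
3 2 2.006 2.413
4 2 2.467 1.746
5 2 2.315 2.025
6 2 2.389 1.939
7 2 2.373 1.985
8 2 2.387 1.978
9 2 2.388 1.988
10 2 2.392 1.990
11 2 2.394 1.993
12 2 2.396 1.995
13 2 2.397 1.996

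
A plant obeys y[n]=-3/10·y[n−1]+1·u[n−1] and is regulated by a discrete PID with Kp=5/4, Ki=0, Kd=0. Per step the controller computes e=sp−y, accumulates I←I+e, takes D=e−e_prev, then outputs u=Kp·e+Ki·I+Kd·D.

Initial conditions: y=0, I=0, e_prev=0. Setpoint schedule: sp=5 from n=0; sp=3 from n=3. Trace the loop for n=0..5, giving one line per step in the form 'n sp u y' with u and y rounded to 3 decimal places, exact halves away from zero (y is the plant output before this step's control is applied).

0 5 6.250 0.000
1 5 -1.563 6.250
2 5 10.547 -3.438
3 3 -10.723 11.578
4 3 21.495 -14.196
5 3 -28.442 25.754

(exact arithmetic carried between steps; '≈' marks a value shown rounded to 6 d.p. or computed from one; I and e_prev carry over from the previous line; the table rounds u and y to 3 d.p., halves away from zero)
n=0: y=0, sp=5, e=sp−y=5; I=5, D=e−e_prev=5; u=5/4·5+0·5+0·5=6.25; next y=-3/10·0+1·6.25=6.25
n=1: y=6.25, sp=5, e=sp−y=-1.25; I=3.75, D=e−e_prev=-6.25; u=5/4·(-1.25)+0·3.75+0·(-6.25)=-1.5625; next y=-3/10·6.25+1·(-1.5625)=-3.4375
n=2: y=-3.4375, sp=5, e=sp−y=8.4375; I=12.1875, D=e−e_prev=9.6875; u=5/4·8.4375+0·12.1875+0·9.6875=10.546875; next y=-3/10·(-3.4375)+1·10.546875=11.578125
n=3: y=11.578125, sp=3, e=sp−y=-8.578125; I=3.609375, D=e−e_prev=-17.015625; u=5/4·(-8.578125)+0·3.609375+0·(-17.015625)≈-10.722656; next y=-3/10·11.578125+1·(-10.722656)≈-14.196094
n=4: y≈-14.196094, sp=3, e=sp−y≈17.196094; I≈20.805469, D=e−e_prev≈25.774219; u=5/4·17.196094+0·20.805469+0·25.774219≈21.495117; next y=-3/10·(-14.196094)+1·21.495117≈25.753945
n=5: y≈25.753945, sp=3, e=sp−y≈-22.753945; I≈-1.948477, D=e−e_prev≈-39.950039; u=5/4·(-22.753945)+0·(-1.948477)+0·(-39.950039)≈-28.442432; next y=-3/10·25.753945+1·(-28.442432)≈-36.168615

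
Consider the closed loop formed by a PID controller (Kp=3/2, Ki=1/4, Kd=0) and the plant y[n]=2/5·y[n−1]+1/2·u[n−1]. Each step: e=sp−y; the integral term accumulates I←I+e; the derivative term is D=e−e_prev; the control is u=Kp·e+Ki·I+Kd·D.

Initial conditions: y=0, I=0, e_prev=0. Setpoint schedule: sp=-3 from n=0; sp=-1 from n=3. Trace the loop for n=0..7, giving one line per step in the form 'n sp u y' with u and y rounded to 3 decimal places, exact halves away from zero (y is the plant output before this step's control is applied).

0 -3 -5.250 0.000
1 -3 -1.406 -2.625
2 -3 -3.026 -1.753
3 -1 0.969 -2.214
4 -1 -1.900 -0.401
5 -1 -0.808 -1.110
6 -1 -1.239 -0.848
7 -1 -1.084 -0.959

(exact arithmetic carried between steps; '≈' marks a value shown rounded to 6 d.p. or computed from one; I and e_prev carry over from the previous line; the table rounds u and y to 3 d.p., halves away from zero)
n=0: y=0, sp=-3, e=sp−y=-3; I=-3, D=e−e_prev=-3; u=3/2·(-3)+1/4·(-3)+0·(-3)=-5.25; next y=2/5·0+1/2·(-5.25)=-2.625
n=1: y=-2.625, sp=-3, e=sp−y=-0.375; I=-3.375, D=e−e_prev=2.625; u=3/2·(-0.375)+1/4·(-3.375)+0·2.625=-1.40625; next y=2/5·(-2.625)+1/2·(-1.40625)=-1.753125
n=2: y=-1.753125, sp=-3, e=sp−y=-1.246875; I=-4.621875, D=e−e_prev=-0.871875; u=3/2·(-1.246875)+1/4·(-4.621875)+0·(-0.871875)≈-3.025781; next y=2/5·(-1.753125)+1/2·(-3.025781)≈-2.214141
n=3: y≈-2.214141, sp=-1, e=sp−y≈1.214141; I≈-3.407734, D=e−e_prev≈2.461016; u=3/2·1.214141+1/4·(-3.407734)+0·2.461016≈0.969277; next y=2/5·(-2.214141)+1/2·0.969277≈-0.401018
n=4: y≈-0.401018, sp=-1, e=sp−y≈-0.598982; I≈-4.006717, D=e−e_prev≈-1.813123; u=3/2·(-0.598982)+1/4·(-4.006717)+0·(-1.813123)≈-1.900153; next y=2/5·(-0.401018)+1/2·(-1.900153)≈-1.110483
n=5: y≈-1.110483, sp=-1, e=sp−y≈0.110483; I≈-3.896233, D=e−e_prev≈0.709466; u=3/2·0.110483+1/4·(-3.896233)+0·0.709466≈-0.808333; next y=2/5·(-1.110483)+1/2·(-0.808333)≈-0.848360
n=6: y≈-0.848360, sp=-1, e=sp−y≈-0.151640; I≈-4.047873, D=e−e_prev≈-0.262123; u=3/2·(-0.151640)+1/4·(-4.047873)+0·(-0.262123)≈-1.239428; next y=2/5·(-0.848360)+1/2·(-1.239428)≈-0.959058
n=7: y≈-0.959058, sp=-1, e=sp−y≈-0.040942; I≈-4.088815, D=e−e_prev≈0.110698; u=3/2·(-0.040942)+1/4·(-4.088815)+0·0.110698≈-1.083617; next y=2/5·(-0.959058)+1/2·(-1.083617)≈-0.925432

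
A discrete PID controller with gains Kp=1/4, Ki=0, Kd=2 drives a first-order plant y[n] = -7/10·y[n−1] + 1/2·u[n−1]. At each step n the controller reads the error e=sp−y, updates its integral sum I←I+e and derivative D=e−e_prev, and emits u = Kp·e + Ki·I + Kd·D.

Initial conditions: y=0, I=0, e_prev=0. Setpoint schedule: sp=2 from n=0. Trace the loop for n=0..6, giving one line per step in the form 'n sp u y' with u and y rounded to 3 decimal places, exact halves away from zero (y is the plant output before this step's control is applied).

0 2 4.500 0.000
1 2 -4.563 2.250
2 2 13.677 -3.856
3 2 -28.672 9.538
4 2 66.853 -21.012
5 2 -149.830 48.135
6 2 341.142 -108.610

(exact arithmetic carried between steps; '≈' marks a value shown rounded to 6 d.p. or computed from one; I and e_prev carry over from the previous line; the table rounds u and y to 3 d.p., halves away from zero)
n=0: y=0, sp=2, e=sp−y=2; I=2, D=e−e_prev=2; u=1/4·2+0·2+2·2=4.5; next y=-7/10·0+1/2·4.5=2.25
n=1: y=2.25, sp=2, e=sp−y=-0.25; I=1.75, D=e−e_prev=-2.25; u=1/4·(-0.25)+0·1.75+2·(-2.25)=-4.5625; next y=-7/10·2.25+1/2·(-4.5625)=-3.85625
n=2: y=-3.85625, sp=2, e=sp−y=5.85625; I=7.60625, D=e−e_prev=6.10625; u=1/4·5.85625+0·7.60625+2·6.10625≈13.676563; next y=-7/10·(-3.85625)+1/2·13.676563≈9.537656
n=3: y≈9.537656, sp=2, e=sp−y≈-7.537656; I≈0.068594, D=e−e_prev≈-13.393906; u=1/4·(-7.537656)+0·0.068594+2·(-13.393906)≈-28.672227; next y=-7/10·9.537656+1/2·(-28.672227)≈-21.012473
n=4: y≈-21.012473, sp=2, e=sp−y≈23.012473; I≈23.081066, D=e−e_prev≈30.550129; u=1/4·23.012473+0·23.081066+2·30.550129≈66.853376; next y=-7/10·(-21.012473)+1/2·66.853376≈48.135419
n=5: y≈48.135419, sp=2, e=sp−y≈-46.135419; I≈-23.054352, D=e−e_prev≈-69.147892; u=1/4·(-46.135419)+0·(-23.054352)+2·(-69.147892)≈-149.829638; next y=-7/10·48.135419+1/2·(-149.829638)≈-108.609612
n=6: y≈-108.609612, sp=2, e=sp−y≈110.609612; I≈87.555260, D=e−e_prev≈156.745031; u=1/4·110.609612+0·87.555260+2·156.745031≈341.142465; next y=-7/10·(-108.609612)+1/2·341.142465≈246.597961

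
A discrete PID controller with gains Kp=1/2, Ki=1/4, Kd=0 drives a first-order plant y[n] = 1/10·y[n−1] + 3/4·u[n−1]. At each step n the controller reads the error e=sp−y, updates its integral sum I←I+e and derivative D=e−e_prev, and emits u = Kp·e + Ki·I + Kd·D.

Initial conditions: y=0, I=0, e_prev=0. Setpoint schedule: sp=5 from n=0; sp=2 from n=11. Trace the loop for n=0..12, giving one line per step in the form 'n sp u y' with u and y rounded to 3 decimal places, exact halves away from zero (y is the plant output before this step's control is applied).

(exact arithmetic carried between steps; '≈' marks a value shown rounded to 6 d.p. or computed from one; I and e_prev carry over from the previous line; the table rounds u and y to 3 d.p., halves away from zero)
n=0: y=0, sp=5, e=sp−y=5; I=5, D=e−e_prev=5; u=1/2·5+1/4·5+0·5=3.75; next y=1/10·0+3/4·3.75=2.8125
n=1: y=2.8125, sp=5, e=sp−y=2.1875; I=7.1875, D=e−e_prev=-2.8125; u=1/2·2.1875+1/4·7.1875+0·(-2.8125)=2.890625; next y=1/10·2.8125+3/4·2.890625≈2.449219
n=2: y≈2.449219, sp=5, e=sp−y≈2.550781; I≈9.738281, D=e−e_prev≈0.363281; u=1/2·2.550781+1/4·9.738281+0·0.363281≈3.709961; next y=1/10·2.449219+3/4·3.709961≈3.027393
n=3: y≈3.027393, sp=5, e=sp−y≈1.972607; I≈11.710889, D=e−e_prev≈-0.578174; u=1/2·1.972607+1/4·11.710889+0·(-0.578174)≈3.914026; next y=1/10·3.027393+3/4·3.914026≈3.238259
n=4: y≈3.238259, sp=5, e=sp−y≈1.761741; I≈13.472630, D=e−e_prev≈-0.210866; u=1/2·1.761741+1/4·13.472630+0·(-0.210866)≈4.249028; next y=1/10·3.238259+3/4·4.249028≈3.510597
n=5: y≈3.510597, sp=5, e=sp−y≈1.489403; I≈14.962033, D=e−e_prev≈-0.272338; u=1/2·1.489403+1/4·14.962033+0·(-0.272338)≈4.485210; next y=1/10·3.510597+3/4·4.485210≈3.714967
n=6: y≈3.714967, sp=5, e=sp−y≈1.285033; I≈16.247066, D=e−e_prev≈-0.204370; u=1/2·1.285033+1/4·16.247066+0·(-0.204370)≈4.704283; next y=1/10·3.714967+3/4·4.704283≈3.899709
n=7: y≈3.899709, sp=5, e=sp−y≈1.100291; I≈17.347357, D=e−e_prev≈-0.184742; u=1/2·1.100291+1/4·17.347357+0·(-0.184742)≈4.886985; next y=1/10·3.899709+3/4·4.886985≈4.055209
n=8: y≈4.055209, sp=5, e=sp−y≈0.944791; I≈18.292148, D=e−e_prev≈-0.155501; u=1/2·0.944791+1/4·18.292148+0·(-0.155501)≈5.045432; next y=1/10·4.055209+3/4·5.045432≈4.189595
n=9: y≈4.189595, sp=5, e=sp−y≈0.810405; I≈19.102553, D=e−e_prev≈-0.134386; u=1/2·0.810405+1/4·19.102553+0·(-0.134386)≈5.180841; next y=1/10·4.189595+3/4·5.180841≈4.304590
n=10: y≈4.304590, sp=5, e=sp−y≈0.695410; I≈19.797963, D=e−e_prev≈-0.114995; u=1/2·0.695410+1/4·19.797963+0·(-0.114995)≈5.297196; next y=1/10·4.304590+3/4·5.297196≈4.403356
n=11: y≈4.403356, sp=2, e=sp−y≈-2.403356; I≈17.394607, D=e−e_prev≈-3.098766; u=1/2·(-2.403356)+1/4·17.394607+0·(-3.098766)≈3.146974; next y=1/10·4.403356+3/4·3.146974≈2.800566
n=12: y≈2.800566, sp=2, e=sp−y≈-0.800566; I≈16.594041, D=e−e_prev≈1.602790; u=1/2·(-0.800566)+1/4·16.594041+0·1.602790≈3.748227; next y=1/10·2.800566+3/4·3.748227≈3.091227

0 5 3.750 0.000
1 5 2.891 2.813
2 5 3.710 2.449
3 5 3.914 3.027
4 5 4.249 3.238
5 5 4.485 3.511
6 5 4.704 3.715
7 5 4.887 3.900
8 5 5.045 4.055
9 5 5.181 4.190
10 5 5.297 4.305
11 2 3.147 4.403
12 2 3.748 2.801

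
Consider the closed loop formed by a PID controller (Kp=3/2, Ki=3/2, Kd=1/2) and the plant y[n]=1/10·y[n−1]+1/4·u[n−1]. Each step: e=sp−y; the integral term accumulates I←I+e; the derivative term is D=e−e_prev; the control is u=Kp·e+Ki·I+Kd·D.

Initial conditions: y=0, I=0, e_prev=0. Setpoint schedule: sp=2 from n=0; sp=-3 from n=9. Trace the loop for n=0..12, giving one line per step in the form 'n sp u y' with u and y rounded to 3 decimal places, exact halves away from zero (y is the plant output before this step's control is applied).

0 2 7.000 0.000
1 2 2.875 1.750
2 2 7.122 0.894
3 2 4.937 1.870
4 2 7.190 1.421
5 2 6.019 1.940
6 2 7.212 1.699
7 2 6.584 1.973
8 2 7.215 1.843
9 -3 -10.621 1.988
10 -3 0.025 -2.457
11 -3 -10.772 -0.239
12 -3 -5.133 -2.717

(exact arithmetic carried between steps; '≈' marks a value shown rounded to 6 d.p. or computed from one; I and e_prev carry over from the previous line; the table rounds u and y to 3 d.p., halves away from zero)
n=0: y=0, sp=2, e=sp−y=2; I=2, D=e−e_prev=2; u=3/2·2+3/2·2+1/2·2=7; next y=1/10·0+1/4·7=1.75
n=1: y=1.75, sp=2, e=sp−y=0.25; I=2.25, D=e−e_prev=-1.75; u=3/2·0.25+3/2·2.25+1/2·(-1.75)=2.875; next y=1/10·1.75+1/4·2.875=0.89375
n=2: y=0.89375, sp=2, e=sp−y=1.10625; I=3.35625, D=e−e_prev=0.85625; u=3/2·1.10625+3/2·3.35625+1/2·0.85625=7.121875; next y=1/10·0.89375+1/4·7.121875≈1.869844
n=3: y≈1.869844, sp=2, e=sp−y≈0.130156; I≈3.486406, D=e−e_prev≈-0.976094; u=3/2·0.130156+3/2·3.486406+1/2·(-0.976094)≈4.936797; next y=1/10·1.869844+1/4·4.936797≈1.421184
n=4: y≈1.421184, sp=2, e=sp−y≈0.578816; I≈4.065223, D=e−e_prev≈0.448660; u=3/2·0.578816+3/2·4.065223+1/2·0.448660≈7.190389; next y=1/10·1.421184+1/4·7.190389≈1.939716
n=5: y≈1.939716, sp=2, e=sp−y≈0.060284; I≈4.125507, D=e−e_prev≈-0.518532; u=3/2·0.060284+3/2·4.125507+1/2·(-0.518532)≈6.019421; next y=1/10·1.939716+1/4·6.019421≈1.698827
n=6: y≈1.698827, sp=2, e=sp−y≈0.301173; I≈4.426680, D=e−e_prev≈0.240889; u=3/2·0.301173+3/2·4.426680+1/2·0.240889≈7.212224; next y=1/10·1.698827+1/4·7.212224≈1.972939
n=7: y≈1.972939, sp=2, e=sp−y≈0.027061; I≈4.453741, D=e−e_prev≈-0.274112; u=3/2·0.027061+3/2·4.453741+1/2·(-0.274112)≈6.584148; next y=1/10·1.972939+1/4·6.584148≈1.843331
n=8: y≈1.843331, sp=2, e=sp−y≈0.156669; I≈4.610411, D=e−e_prev≈0.129608; u=3/2·0.156669+3/2·4.610411+1/2·0.129608≈7.215423; next y=1/10·1.843331+1/4·7.215423≈1.988189
n=9: y≈1.988189, sp=-3, e=sp−y≈-4.988189; I≈-0.377778, D=e−e_prev≈-5.144858; u=3/2·(-4.988189)+3/2·(-0.377778)+1/2·(-5.144858)≈-10.621380; next y=1/10·1.988189+1/4·(-10.621380)≈-2.456526
n=10: y≈-2.456526, sp=-3, e=sp−y≈-0.543474; I≈-0.921252, D=e−e_prev≈4.444715; u=3/2·(-0.543474)+3/2·(-0.921252)+1/2·4.444715≈0.025268; next y=1/10·(-2.456526)+1/4·0.025268≈-0.239336
n=11: y≈-0.239336, sp=-3, e=sp−y≈-2.760664; I≈-3.681917, D=e−e_prev≈-2.217191; u=3/2·(-2.760664)+3/2·(-3.681917)+1/2·(-2.217191)≈-10.772467; next y=1/10·(-0.239336)+1/4·(-10.772467)≈-2.717050
n=12: y≈-2.717050, sp=-3, e=sp−y≈-0.282950; I≈-3.964866, D=e−e_prev≈2.477715; u=3/2·(-0.282950)+3/2·(-3.964866)+1/2·2.477715≈-5.132867; next y=1/10·(-2.717050)+1/4·(-5.132867)≈-1.554922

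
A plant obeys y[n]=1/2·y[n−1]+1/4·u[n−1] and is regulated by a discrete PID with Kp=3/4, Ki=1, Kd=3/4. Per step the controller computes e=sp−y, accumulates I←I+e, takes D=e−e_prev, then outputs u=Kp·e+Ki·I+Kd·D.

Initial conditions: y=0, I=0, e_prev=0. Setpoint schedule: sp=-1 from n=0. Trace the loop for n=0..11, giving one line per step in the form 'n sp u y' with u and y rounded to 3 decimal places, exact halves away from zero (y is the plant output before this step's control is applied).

(exact arithmetic carried between steps; '≈' marks a value shown rounded to 6 d.p. or computed from one; I and e_prev carry over from the previous line; the table rounds u and y to 3 d.p., halves away from zero)
n=0: y=0, sp=-1, e=sp−y=-1; I=-1, D=e−e_prev=-1; u=3/4·(-1)+1·(-1)+3/4·(-1)=-2.5; next y=1/2·0+1/4·(-2.5)=-0.625
n=1: y=-0.625, sp=-1, e=sp−y=-0.375; I=-1.375, D=e−e_prev=0.625; u=3/4·(-0.375)+1·(-1.375)+3/4·0.625=-1.1875; next y=1/2·(-0.625)+1/4·(-1.1875)=-0.609375
n=2: y=-0.609375, sp=-1, e=sp−y=-0.390625; I=-1.765625, D=e−e_prev=-0.015625; u=3/4·(-0.390625)+1·(-1.765625)+3/4·(-0.015625)≈-2.070313; next y=1/2·(-0.609375)+1/4·(-2.070313)≈-0.822266
n=3: y≈-0.822266, sp=-1, e=sp−y≈-0.177734; I≈-1.943359, D=e−e_prev≈0.212891; u=3/4·(-0.177734)+1·(-1.943359)+3/4·0.212891≈-1.916992; next y=1/2·(-0.822266)+1/4·(-1.916992)≈-0.890381
n=4: y≈-0.890381, sp=-1, e=sp−y≈-0.109619; I≈-2.052979, D=e−e_prev≈0.068115; u=3/4·(-0.109619)+1·(-2.052979)+3/4·0.068115≈-2.084106; next y=1/2·(-0.890381)+1/4·(-2.084106)≈-0.966217
n=5: y≈-0.966217, sp=-1, e=sp−y≈-0.033783; I≈-2.086761, D=e−e_prev≈0.075836; u=3/4·(-0.033783)+1·(-2.086761)+3/4·0.075836≈-2.055222; next y=1/2·(-0.966217)+1/4·(-2.055222)≈-0.996914
n=6: y≈-0.996914, sp=-1, e=sp−y≈-0.003086; I≈-2.089848, D=e−e_prev≈0.030697; u=3/4·(-0.003086)+1·(-2.089848)+3/4·0.030697≈-2.069139; next y=1/2·(-0.996914)+1/4·(-2.069139)≈-1.015742
n=7: y≈-1.015742, sp=-1, e=sp−y≈0.015742; I≈-2.074106, D=e−e_prev≈0.018828; u=3/4·0.015742+1·(-2.074106)+3/4·0.018828≈-2.048178; next y=1/2·(-1.015742)+1/4·(-2.048178)≈-1.019916
n=8: y≈-1.019916, sp=-1, e=sp−y≈0.019916; I≈-2.054190, D=e−e_prev≈0.004174; u=3/4·0.019916+1·(-2.054190)+3/4·0.004174≈-2.036123; next y=1/2·(-1.019916)+1/4·(-2.036123)≈-1.018989
n=9: y≈-1.018989, sp=-1, e=sp−y≈0.018989; I≈-2.035202, D=e−e_prev≈-0.000927; u=3/4·0.018989+1·(-2.035202)+3/4·(-0.000927)≈-2.021655; next y=1/2·(-1.018989)+1/4·(-2.021655)≈-1.014908
n=10: y≈-1.014908, sp=-1, e=sp−y≈0.014908; I≈-2.020293, D=e−e_prev≈-0.004080; u=3/4·0.014908+1·(-2.020293)+3/4·(-0.004080)≈-2.012173; next y=1/2·(-1.014908)+1/4·(-2.012173)≈-1.010497
n=11: y≈-1.010497, sp=-1, e=sp−y≈0.010497; I≈-2.009796, D=e−e_prev≈-0.004411; u=3/4·0.010497+1·(-2.009796)+3/4·(-0.004411)≈-2.005231; next y=1/2·(-1.010497)+1/4·(-2.005231)≈-1.006556

0 -1 -2.500 0.000
1 -1 -1.188 -0.625
2 -1 -2.070 -0.609
3 -1 -1.917 -0.822
4 -1 -2.084 -0.890
5 -1 -2.055 -0.966
6 -1 -2.069 -0.997
7 -1 -2.048 -1.016
8 -1 -2.036 -1.020
9 -1 -2.022 -1.019
10 -1 -2.012 -1.015
11 -1 -2.005 -1.010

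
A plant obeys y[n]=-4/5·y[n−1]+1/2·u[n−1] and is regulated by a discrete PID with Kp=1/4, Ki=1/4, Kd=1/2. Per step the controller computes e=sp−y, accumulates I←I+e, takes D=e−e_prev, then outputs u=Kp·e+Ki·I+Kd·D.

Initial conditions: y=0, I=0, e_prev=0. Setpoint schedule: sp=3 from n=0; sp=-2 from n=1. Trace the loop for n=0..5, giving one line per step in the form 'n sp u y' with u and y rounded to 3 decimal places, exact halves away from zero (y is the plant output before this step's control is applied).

0 3 3.000 0.000
1 -2 -4.250 1.500
2 -2 2.950 -3.325
3 -2 -6.591 4.135
4 -2 6.344 -6.604
5 -2 -12.933 8.455

(exact arithmetic carried between steps; '≈' marks a value shown rounded to 6 d.p. or computed from one; I and e_prev carry over from the previous line; the table rounds u and y to 3 d.p., halves away from zero)
n=0: y=0, sp=3, e=sp−y=3; I=3, D=e−e_prev=3; u=1/4·3+1/4·3+1/2·3=3; next y=-4/5·0+1/2·3=1.5
n=1: y=1.5, sp=-2, e=sp−y=-3.5; I=-0.5, D=e−e_prev=-6.5; u=1/4·(-3.5)+1/4·(-0.5)+1/2·(-6.5)=-4.25; next y=-4/5·1.5+1/2·(-4.25)=-3.325
n=2: y=-3.325, sp=-2, e=sp−y=1.325; I=0.825, D=e−e_prev=4.825; u=1/4·1.325+1/4·0.825+1/2·4.825=2.95; next y=-4/5·(-3.325)+1/2·2.95=4.135
n=3: y=4.135, sp=-2, e=sp−y=-6.135; I=-5.31, D=e−e_prev=-7.46; u=1/4·(-6.135)+1/4·(-5.31)+1/2·(-7.46)=-6.59125; next y=-4/5·4.135+1/2·(-6.59125)=-6.603625
n=4: y=-6.603625, sp=-2, e=sp−y=4.603625; I=-0.706375, D=e−e_prev=10.738625; u=1/4·4.603625+1/4·(-0.706375)+1/2·10.738625=6.343625; next y=-4/5·(-6.603625)+1/2·6.343625≈8.454713
n=5: y≈8.454713, sp=-2, e=sp−y≈-10.454713; I≈-11.161088, D=e−e_prev≈-15.058338; u=1/4·(-10.454713)+1/4·(-11.161088)+1/2·(-15.058338)≈-12.933119; next y=-4/5·8.454713+1/2·(-12.933119)≈-13.230329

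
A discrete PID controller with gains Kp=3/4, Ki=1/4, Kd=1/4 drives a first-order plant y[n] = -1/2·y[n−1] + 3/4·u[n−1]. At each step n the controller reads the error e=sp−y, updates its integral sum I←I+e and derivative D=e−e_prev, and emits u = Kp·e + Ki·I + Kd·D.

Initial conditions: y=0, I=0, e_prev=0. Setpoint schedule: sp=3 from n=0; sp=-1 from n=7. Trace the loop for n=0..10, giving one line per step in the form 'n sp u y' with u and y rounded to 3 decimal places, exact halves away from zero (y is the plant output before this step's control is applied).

(exact arithmetic carried between steps; '≈' marks a value shown rounded to 6 d.p. or computed from one; I and e_prev carry over from the previous line; the table rounds u and y to 3 d.p., halves away from zero)
n=0: y=0, sp=3, e=sp−y=3; I=3, D=e−e_prev=3; u=3/4·3+1/4·3+1/4·3=3.75; next y=-1/2·0+3/4·3.75=2.8125
n=1: y=2.8125, sp=3, e=sp−y=0.1875; I=3.1875, D=e−e_prev=-2.8125; u=3/4·0.1875+1/4·3.1875+1/4·(-2.8125)=0.234375; next y=-1/2·2.8125+3/4·0.234375≈-1.230469
n=2: y≈-1.230469, sp=3, e=sp−y≈4.230469; I≈7.417969, D=e−e_prev≈4.042969; u=3/4·4.230469+1/4·7.417969+1/4·4.042969≈6.038086; next y=-1/2·(-1.230469)+3/4·6.038086≈5.143799
n=3: y≈5.143799, sp=3, e=sp−y≈-2.143799; I≈5.274170, D=e−e_prev≈-6.374268; u=3/4·(-2.143799)+1/4·5.274170+1/4·(-6.374268)≈-1.882874; next y=-1/2·5.143799+3/4·(-1.882874)≈-3.984055
n=4: y≈-3.984055, sp=3, e=sp−y≈6.984055; I≈12.258224, D=e−e_prev≈9.127853; u=3/4·6.984055+1/4·12.258224+1/4·9.127853≈10.584560; next y=-1/2·(-3.984055)+3/4·10.584560≈9.930448
n=5: y≈9.930448, sp=3, e=sp−y≈-6.930448; I≈5.327777, D=e−e_prev≈-13.914502; u=3/4·(-6.930448)+1/4·5.327777+1/4·(-13.914502)≈-7.344517; next y=-1/2·9.930448+3/4·(-7.344517)≈-10.473612
n=6: y≈-10.473612, sp=3, e=sp−y≈13.473612; I≈18.801388, D=e−e_prev≈20.404059; u=3/4·13.473612+1/4·18.801388+1/4·20.404059≈19.906571; next y=-1/2·(-10.473612)+3/4·19.906571≈20.166734
n=7: y≈20.166734, sp=-1, e=sp−y≈-21.166734; I≈-2.365345, D=e−e_prev≈-34.640345; u=3/4·(-21.166734)+1/4·(-2.365345)+1/4·(-34.640345)≈-25.126473; next y=-1/2·20.166734+3/4·(-25.126473)≈-28.928221
n=8: y≈-28.928221, sp=-1, e=sp−y≈27.928221; I≈25.562876, D=e−e_prev≈49.094955; u=3/4·27.928221+1/4·25.562876+1/4·49.094955≈39.610624; next y=-1/2·(-28.928221)+3/4·39.610624≈44.172079
n=9: y≈44.172079, sp=-1, e=sp−y≈-45.172079; I≈-19.609202, D=e−e_prev≈-73.100300; u=3/4·(-45.172079)+1/4·(-19.609202)+1/4·(-73.100300)≈-57.056435; next y=-1/2·44.172079+3/4·(-57.056435)≈-64.878365
n=10: y≈-64.878365, sp=-1, e=sp−y≈63.878365; I≈44.269163, D=e−e_prev≈109.050444; u=3/4·63.878365+1/4·44.269163+1/4·109.050444≈86.238676; next y=-1/2·(-64.878365)+3/4·86.238676≈97.118190

0 3 3.750 0.000
1 3 0.234 2.813
2 3 6.038 -1.230
3 3 -1.883 5.144
4 3 10.585 -3.984
5 3 -7.345 9.930
6 3 19.907 -10.474
7 -1 -25.126 20.167
8 -1 39.611 -28.928
9 -1 -57.056 44.172
10 -1 86.239 -64.878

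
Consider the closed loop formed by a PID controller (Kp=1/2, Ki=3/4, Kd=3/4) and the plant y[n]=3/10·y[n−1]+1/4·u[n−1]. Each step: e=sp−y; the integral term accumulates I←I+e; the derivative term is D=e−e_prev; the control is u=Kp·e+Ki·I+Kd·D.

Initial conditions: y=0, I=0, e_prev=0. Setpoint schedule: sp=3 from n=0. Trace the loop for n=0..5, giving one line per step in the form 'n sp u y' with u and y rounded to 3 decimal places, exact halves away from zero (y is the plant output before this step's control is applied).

(exact arithmetic carried between steps; '≈' marks a value shown rounded to 6 d.p. or computed from one; I and e_prev carry over from the previous line; the table rounds u and y to 3 d.p., halves away from zero)
n=0: y=0, sp=3, e=sp−y=3; I=3, D=e−e_prev=3; u=1/2·3+3/4·3+3/4·3=6; next y=3/10·0+1/4·6=1.5
n=1: y=1.5, sp=3, e=sp−y=1.5; I=4.5, D=e−e_prev=-1.5; u=1/2·1.5+3/4·4.5+3/4·(-1.5)=3; next y=3/10·1.5+1/4·3=1.2
n=2: y=1.2, sp=3, e=sp−y=1.8; I=6.3, D=e−e_prev=0.3; u=1/2·1.8+3/4·6.3+3/4·0.3=5.85; next y=3/10·1.2+1/4·5.85=1.8225
n=3: y=1.8225, sp=3, e=sp−y=1.1775; I=7.4775, D=e−e_prev=-0.6225; u=1/2·1.1775+3/4·7.4775+3/4·(-0.6225)=5.73; next y=3/10·1.8225+1/4·5.73=1.97925
n=4: y=1.97925, sp=3, e=sp−y=1.02075; I=8.49825, D=e−e_prev=-0.15675; u=1/2·1.02075+3/4·8.49825+3/4·(-0.15675)=6.7665; next y=3/10·1.97925+1/4·6.7665=2.2854
n=5: y=2.2854, sp=3, e=sp−y=0.7146; I=9.21285, D=e−e_prev=-0.30615; u=1/2·0.7146+3/4·9.21285+3/4·(-0.30615)=7.037325; next y=3/10·2.2854+1/4·7.037325≈2.444951

0 3 6.000 0.000
1 3 3.000 1.500
2 3 5.850 1.200
3 3 5.730 1.823
4 3 6.767 1.979
5 3 7.037 2.285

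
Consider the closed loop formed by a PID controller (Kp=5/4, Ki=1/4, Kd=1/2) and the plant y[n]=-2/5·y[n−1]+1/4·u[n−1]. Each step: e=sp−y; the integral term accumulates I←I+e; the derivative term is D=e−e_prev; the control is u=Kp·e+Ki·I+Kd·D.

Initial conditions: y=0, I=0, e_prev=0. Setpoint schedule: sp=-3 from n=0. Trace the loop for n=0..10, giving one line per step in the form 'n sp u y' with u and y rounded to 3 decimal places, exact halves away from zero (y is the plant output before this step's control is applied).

(exact arithmetic carried between steps; '≈' marks a value shown rounded to 6 d.p. or computed from one; I and e_prev carry over from the previous line; the table rounds u and y to 3 d.p., halves away from zero)
n=0: y=0, sp=-3, e=sp−y=-3; I=-3, D=e−e_prev=-3; u=5/4·(-3)+1/4·(-3)+1/2·(-3)=-6; next y=-2/5·0+1/4·(-6)=-1.5
n=1: y=-1.5, sp=-3, e=sp−y=-1.5; I=-4.5, D=e−e_prev=1.5; u=5/4·(-1.5)+1/4·(-4.5)+1/2·1.5=-2.25; next y=-2/5·(-1.5)+1/4·(-2.25)=0.0375
n=2: y=0.0375, sp=-3, e=sp−y=-3.0375; I=-7.5375, D=e−e_prev=-1.5375; u=5/4·(-3.0375)+1/4·(-7.5375)+1/2·(-1.5375)=-6.45; next y=-2/5·0.0375+1/4·(-6.45)=-1.6275
n=3: y=-1.6275, sp=-3, e=sp−y=-1.3725; I=-8.91, D=e−e_prev=1.665; u=5/4·(-1.3725)+1/4·(-8.91)+1/2·1.665=-3.110625; next y=-2/5·(-1.6275)+1/4·(-3.110625)≈-0.126656
n=4: y≈-0.126656, sp=-3, e=sp−y≈-2.873344; I≈-11.783344, D=e−e_prev≈-1.500844; u=5/4·(-2.873344)+1/4·(-11.783344)+1/2·(-1.500844)≈-7.287938; next y=-2/5·(-0.126656)+1/4·(-7.287938)≈-1.771322
n=5: y≈-1.771322, sp=-3, e=sp−y≈-1.228678; I≈-13.012022, D=e−e_prev≈1.644666; u=5/4·(-1.228678)+1/4·(-13.012022)+1/2·1.644666≈-3.966520; next y=-2/5·(-1.771322)+1/4·(-3.966520)≈-0.283101
n=6: y≈-0.283101, sp=-3, e=sp−y≈-2.716899; I≈-15.728921, D=e−e_prev≈-1.488221; u=5/4·(-2.716899)+1/4·(-15.728921)+1/2·(-1.488221)≈-8.072464; next y=-2/5·(-0.283101)+1/4·(-8.072464)≈-1.904875
n=7: y≈-1.904875, sp=-3, e=sp−y≈-1.095125; I≈-16.824045, D=e−e_prev≈1.621774; u=5/4·(-1.095125)+1/4·(-16.824045)+1/2·1.621774≈-4.764030; next y=-2/5·(-1.904875)+1/4·(-4.764030)≈-0.429057
n=8: y≈-0.429057, sp=-3, e=sp−y≈-2.570943; I≈-19.394988, D=e−e_prev≈-1.475818; u=5/4·(-2.570943)+1/4·(-19.394988)+1/2·(-1.475818)≈-8.800334; next y=-2/5·(-0.429057)+1/4·(-8.800334)≈-2.028461
n=9: y≈-2.028461, sp=-3, e=sp−y≈-0.971539; I≈-20.366527, D=e−e_prev≈1.599403; u=5/4·(-0.971539)+1/4·(-20.366527)+1/2·1.599403≈-5.506354; next y=-2/5·(-2.028461)+1/4·(-5.506354)≈-0.565204
n=10: y≈-0.565204, sp=-3, e=sp−y≈-2.434796; I≈-22.801323, D=e−e_prev≈-1.463256; u=5/4·(-2.434796)+1/4·(-22.801323)+1/2·(-1.463256)≈-9.475453; next y=-2/5·(-0.565204)+1/4·(-9.475453)≈-2.142782

0 -3 -6.000 0.000
1 -3 -2.250 -1.500
2 -3 -6.450 0.038
3 -3 -3.111 -1.628
4 -3 -7.288 -0.127
5 -3 -3.967 -1.771
6 -3 -8.072 -0.283
7 -3 -4.764 -1.905
8 -3 -8.800 -0.429
9 -3 -5.506 -2.028
10 -3 -9.475 -0.565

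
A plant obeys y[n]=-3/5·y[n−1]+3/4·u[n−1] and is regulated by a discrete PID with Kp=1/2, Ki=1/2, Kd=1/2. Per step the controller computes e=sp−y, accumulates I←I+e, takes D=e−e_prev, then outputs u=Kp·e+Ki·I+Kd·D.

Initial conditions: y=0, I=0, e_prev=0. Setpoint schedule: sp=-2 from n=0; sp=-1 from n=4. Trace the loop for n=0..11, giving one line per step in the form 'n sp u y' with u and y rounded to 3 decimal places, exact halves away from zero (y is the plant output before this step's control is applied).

0 -2 -3.000 0.000
1 -2 0.375 -2.250
2 -2 -6.447 1.631
3 -2 4.846 -5.814
4 -1 -14.875 7.123
5 -1 20.861 -15.430
6 -1 -43.700 24.903
7 -1 72.446 -47.717
8 -1 -136.529 82.965
9 -1 239.540 -152.175
10 -1 -437.146 270.960
11 -1 780.535 -490.435

(exact arithmetic carried between steps; '≈' marks a value shown rounded to 6 d.p. or computed from one; I and e_prev carry over from the previous line; the table rounds u and y to 3 d.p., halves away from zero)
n=0: y=0, sp=-2, e=sp−y=-2; I=-2, D=e−e_prev=-2; u=1/2·(-2)+1/2·(-2)+1/2·(-2)=-3; next y=-3/5·0+3/4·(-3)=-2.25
n=1: y=-2.25, sp=-2, e=sp−y=0.25; I=-1.75, D=e−e_prev=2.25; u=1/2·0.25+1/2·(-1.75)+1/2·2.25=0.375; next y=-3/5·(-2.25)+3/4·0.375=1.63125
n=2: y=1.63125, sp=-2, e=sp−y=-3.63125; I=-5.38125, D=e−e_prev=-3.88125; u=1/2·(-3.63125)+1/2·(-5.38125)+1/2·(-3.88125)=-6.446875; next y=-3/5·1.63125+3/4·(-6.446875)≈-5.813906
n=3: y≈-5.813906, sp=-2, e=sp−y≈3.813906; I≈-1.567344, D=e−e_prev≈7.445156; u=1/2·3.813906+1/2·(-1.567344)+1/2·7.445156≈4.845859; next y=-3/5·(-5.813906)+3/4·4.845859≈7.122738
n=4: y≈7.122738, sp=-1, e=sp−y≈-8.122738; I≈-9.690082, D=e−e_prev≈-11.936645; u=1/2·(-8.122738)+1/2·(-9.690082)+1/2·(-11.936645)≈-14.874732; next y=-3/5·7.122738+3/4·(-14.874732)≈-15.429692
n=5: y≈-15.429692, sp=-1, e=sp−y≈14.429692; I≈4.739610, D=e−e_prev≈22.552431; u=1/2·14.429692+1/2·4.739610+1/2·22.552431≈20.860867; next y=-3/5·(-15.429692)+3/4·20.860867≈24.903465
n=6: y≈24.903465, sp=-1, e=sp−y≈-25.903465; I≈-21.163855, D=e−e_prev≈-40.333158; u=1/2·(-25.903465)+1/2·(-21.163855)+1/2·(-40.333158)≈-43.700239; next y=-3/5·24.903465+3/4·(-43.700239)≈-47.717258
n=7: y≈-47.717258, sp=-1, e=sp−y≈46.717258; I≈25.553403, D=e−e_prev≈72.620724; u=1/2·46.717258+1/2·25.553403+1/2·72.620724≈72.445693; next y=-3/5·(-47.717258)+3/4·72.445693≈82.964625
n=8: y≈82.964625, sp=-1, e=sp−y≈-83.964625; I≈-58.411221, D=e−e_prev≈-130.681883; u=1/2·(-83.964625)+1/2·(-58.411221)+1/2·(-130.681883)≈-136.528864; next y=-3/5·82.964625+3/4·(-136.528864)≈-152.175423
n=9: y≈-152.175423, sp=-1, e=sp−y≈151.175423; I≈92.764202, D=e−e_prev≈235.140048; u=1/2·151.175423+1/2·92.764202+1/2·235.140048≈239.539836; next y=-3/5·(-152.175423)+3/4·239.539836≈270.960131
n=10: y≈270.960131, sp=-1, e=sp−y≈-271.960131; I≈-179.195929, D=e−e_prev≈-423.135554; u=1/2·(-271.960131)+1/2·(-179.195929)+1/2·(-423.135554)≈-437.145807; next y=-3/5·270.960131+3/4·(-437.145807)≈-490.435434
n=11: y≈-490.435434, sp=-1, e=sp−y≈489.435434; I≈310.239505, D=e−e_prev≈761.395565; u=1/2·489.435434+1/2·310.239505+1/2·761.395565≈780.535252; next y=-3/5·(-490.435434)+3/4·780.535252≈879.662699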